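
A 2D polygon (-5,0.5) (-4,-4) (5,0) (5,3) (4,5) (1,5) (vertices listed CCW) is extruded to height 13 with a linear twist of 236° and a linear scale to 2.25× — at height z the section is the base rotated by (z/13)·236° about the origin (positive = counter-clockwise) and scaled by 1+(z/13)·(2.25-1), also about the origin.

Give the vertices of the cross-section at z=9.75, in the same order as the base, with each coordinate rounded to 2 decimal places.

t = z/height = 9.75/13 = 0.75
s = 1 + (scale-1)·z/height = 1 + (2.25-1)·9.75/13 = 1.937500
θ = twist·z/height = 236°·9.75/13 = 177.0000° = 3.089233 rad
cos θ = -0.998630, sin θ = 0.052336 (intermediates below are computed at full precision and shown rounded to 5 d.p.)
v1: (-5,0.5) → rotate → (4.96698,-0.76099) → ×s → (9.62352,-1.47443) → (9.62,-1.47)
v2: (-4,-4) → rotate → (4.20386,3.78517) → ×s → (8.14498,7.33378) → (8.14,7.33)
v3: (5,0) → rotate → (-4.99315,0.26168) → ×s → (-9.67422,0.50700) → (-9.67,0.51)
v4: (5,3) → rotate → (-5.15016,-2.73421) → ×s → (-9.97843,-5.29753) → (-9.98,-5.30)
v5: (4,5) → rotate → (-4.25620,-4.78380) → ×s → (-8.24638,-9.26862) → (-8.25,-9.27)
v6: (1,5) → rotate → (-1.26031,-4.94081) → ×s → (-2.44185,-9.57282) → (-2.44,-9.57)

Cross-section at z=9.75: (9.62,-1.47) (8.14,7.33) (-9.67,0.51) (-9.98,-5.30) (-8.25,-9.27) (-2.44,-9.57)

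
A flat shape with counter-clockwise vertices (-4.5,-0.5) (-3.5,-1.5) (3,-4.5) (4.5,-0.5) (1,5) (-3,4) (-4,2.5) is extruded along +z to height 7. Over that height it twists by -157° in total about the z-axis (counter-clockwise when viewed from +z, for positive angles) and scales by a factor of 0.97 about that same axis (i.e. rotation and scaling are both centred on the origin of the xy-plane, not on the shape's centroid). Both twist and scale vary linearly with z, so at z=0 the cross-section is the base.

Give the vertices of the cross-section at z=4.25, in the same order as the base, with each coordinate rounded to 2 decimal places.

Cross-section at z=4.25: (-0.08,4.44) (-1.15,3.56) (-4.67,-2.52) (-0.90,-4.35) (4.80,-1.43) (4.18,2.57) (2.81,3.68)

t = z/height = 4.25/7 = 0.607143
s = 1 + (scale-1)·z/height = 1 + (0.97-1)·4.25/7 = 0.981786
θ = twist·z/height = -157°·4.25/7 = -95.3214° = -1.663673 rad
cos θ = -0.092743, sin θ = -0.995690 (intermediates below are computed at full precision and shown rounded to 5 d.p.)
v1: (-4.5,-0.5) → rotate → (-0.08050,4.52698) → ×s → (-0.07904,4.44452) → (-0.08,4.44)
v2: (-3.5,-1.5) → rotate → (-1.16893,3.62403) → ×s → (-1.14764,3.55802) → (-1.15,3.56)
v3: (3,-4.5) → rotate → (-4.75883,-2.56973) → ×s → (-4.67216,-2.52292) → (-4.67,-2.52)
v4: (4.5,-0.5) → rotate → (-0.91519,-4.43423) → ×s → (-0.89852,-4.35347) → (-0.90,-4.35)
v5: (1,5) → rotate → (4.88571,-1.45940) → ×s → (4.79672,-1.43282) → (4.80,-1.43)
v6: (-3,4) → rotate → (4.26099,2.61610) → ×s → (4.18338,2.56845) → (4.18,2.57)
v7: (-4,2.5) → rotate → (2.86020,3.75090) → ×s → (2.80810,3.68258) → (2.81,3.68)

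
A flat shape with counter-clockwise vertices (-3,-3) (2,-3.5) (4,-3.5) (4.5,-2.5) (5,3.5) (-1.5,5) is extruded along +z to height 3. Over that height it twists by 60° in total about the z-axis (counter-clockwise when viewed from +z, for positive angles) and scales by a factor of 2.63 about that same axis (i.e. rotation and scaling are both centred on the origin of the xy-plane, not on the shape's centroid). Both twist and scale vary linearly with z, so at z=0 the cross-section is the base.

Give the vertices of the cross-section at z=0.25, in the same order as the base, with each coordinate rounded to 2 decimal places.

t = z/height = 0.25/3 = 0.0833333
s = 1 + (scale-1)·z/height = 1 + (2.63-1)·0.25/3 = 1.135833
θ = twist·z/height = 60°·0.25/3 = 5.0000° = 0.087266 rad
cos θ = 0.996195, sin θ = 0.087156 (intermediates below are computed at full precision and shown rounded to 5 d.p.)
v1: (-3,-3) → rotate → (-2.72712,-3.25005) → ×s → (-3.09755,-3.69152) → (-3.10,-3.69)
v2: (2,-3.5) → rotate → (2.29743,-3.31237) → ×s → (2.60950,-3.76230) → (2.61,-3.76)
v3: (4,-3.5) → rotate → (4.28982,-3.13806) → ×s → (4.87252,-3.56431) → (4.87,-3.56)
v4: (4.5,-2.5) → rotate → (4.70077,-2.09829) → ×s → (5.33929,-2.38330) → (5.34,-2.38)
v5: (5,3.5) → rotate → (4.67593,3.92246) → ×s → (5.31108,4.45526) → (5.31,4.46)
v6: (-1.5,5) → rotate → (-1.93007,4.85024) → ×s → (-2.19224,5.50906) → (-2.19,5.51)

Cross-section at z=0.25: (-3.10,-3.69) (2.61,-3.76) (4.87,-3.56) (5.34,-2.38) (5.31,4.46) (-2.19,5.51)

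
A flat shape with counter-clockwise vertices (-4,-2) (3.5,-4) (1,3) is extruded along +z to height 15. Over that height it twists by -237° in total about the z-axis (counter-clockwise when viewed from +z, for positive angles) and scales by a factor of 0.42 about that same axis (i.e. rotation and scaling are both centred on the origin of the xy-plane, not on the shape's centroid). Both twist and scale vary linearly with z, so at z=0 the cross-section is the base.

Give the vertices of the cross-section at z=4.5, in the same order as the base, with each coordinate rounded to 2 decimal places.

t = z/height = 4.5/15 = 0.3
s = 1 + (scale-1)·z/height = 1 + (0.42-1)·4.5/15 = 0.826000
θ = twist·z/height = -237°·4.5/15 = -71.1000° = -1.240929 rad
cos θ = 0.323917, sin θ = -0.946085 (intermediates below are computed at full precision and shown rounded to 5 d.p.)
v1: (-4,-2) → rotate → (-3.18784,3.13651) → ×s → (-2.63316,2.59075) → (-2.63,2.59)
v2: (3.5,-4) → rotate → (-2.65063,-4.60697) → ×s → (-2.18942,-3.80536) → (-2.19,-3.81)
v3: (1,3) → rotate → (3.16217,0.02567) → ×s → (2.61196,0.02120) → (2.61,0.02)

Cross-section at z=4.5: (-2.63,2.59) (-2.19,-3.81) (2.61,0.02)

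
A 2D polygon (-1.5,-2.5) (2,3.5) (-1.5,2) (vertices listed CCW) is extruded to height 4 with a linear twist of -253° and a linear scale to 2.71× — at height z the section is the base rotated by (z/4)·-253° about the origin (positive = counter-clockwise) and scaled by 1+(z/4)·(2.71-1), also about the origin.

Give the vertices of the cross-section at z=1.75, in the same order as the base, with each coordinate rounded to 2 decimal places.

t = z/height = 1.75/4 = 0.4375
s = 1 + (scale-1)·z/height = 1 + (2.71-1)·1.75/4 = 1.748125
θ = twist·z/height = -253°·1.75/4 = -110.6875° = -1.931861 rad
cos θ = -0.353271, sin θ = -0.935521 (intermediates below are computed at full precision and shown rounded to 5 d.p.)
v1: (-1.5,-2.5) → rotate → (-1.80890,2.28646) → ×s → (-3.16218,3.99702) → (-3.16,4.00)
v2: (2,3.5) → rotate → (2.56778,-3.10749) → ×s → (4.48880,-5.43228) → (4.49,-5.43)
v3: (-1.5,2) → rotate → (2.40095,0.69674) → ×s → (4.19716,1.21799) → (4.20,1.22)

Cross-section at z=1.75: (-3.16,4.00) (4.49,-5.43) (4.20,1.22)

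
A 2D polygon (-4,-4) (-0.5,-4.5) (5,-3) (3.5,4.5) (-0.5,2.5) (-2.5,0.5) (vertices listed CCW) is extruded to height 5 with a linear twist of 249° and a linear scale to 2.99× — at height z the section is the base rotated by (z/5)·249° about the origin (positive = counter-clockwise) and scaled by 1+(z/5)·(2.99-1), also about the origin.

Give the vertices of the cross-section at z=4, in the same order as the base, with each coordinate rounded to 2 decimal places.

t = z/height = 4/5 = 0.8
s = 1 + (scale-1)·z/height = 1 + (2.99-1)·4/5 = 2.592000
θ = twist·z/height = 249°·4/5 = 199.2000° = 3.476696 rad
cos θ = -0.944376, sin θ = -0.328867 (intermediates below are computed at full precision and shown rounded to 5 d.p.)
v1: (-4,-4) → rotate → (2.46204,5.09297) → ×s → (6.38160,13.20098) → (6.38,13.20)
v2: (-0.5,-4.5) → rotate → (-1.00771,4.41413) → ×s → (-2.61199,11.44142) → (-2.61,11.44)
v3: (5,-3) → rotate → (-5.70848,1.18880) → ×s → (-14.79638,3.08136) → (-14.80,3.08)
v4: (3.5,4.5) → rotate → (-1.82542,-5.40073) → ×s → (-4.73148,-13.99868) → (-4.73,-14.00)
v5: (-0.5,2.5) → rotate → (1.29435,-2.19651) → ×s → (3.35497,-5.69335) → (3.35,-5.69)
v6: (-2.5,0.5) → rotate → (2.52537,0.34998) → ×s → (6.54577,0.90714) → (6.55,0.91)

Cross-section at z=4: (6.38,13.20) (-2.61,11.44) (-14.80,3.08) (-4.73,-14.00) (3.35,-5.69) (6.55,0.91)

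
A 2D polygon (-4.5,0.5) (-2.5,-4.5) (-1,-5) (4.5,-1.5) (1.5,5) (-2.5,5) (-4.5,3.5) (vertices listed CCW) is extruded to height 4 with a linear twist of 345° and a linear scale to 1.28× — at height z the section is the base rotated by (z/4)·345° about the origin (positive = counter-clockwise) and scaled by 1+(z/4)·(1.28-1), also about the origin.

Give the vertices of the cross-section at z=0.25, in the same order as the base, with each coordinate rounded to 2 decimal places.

Cross-section at z=0.25: (-4.45,-1.21) (-0.68,-5.19) (0.92,-5.11) (4.82,0.26) (-0.45,5.29) (-4.24,3.80) (-5.57,1.63)

t = z/height = 0.25/4 = 0.0625
s = 1 + (scale-1)·z/height = 1 + (1.28-1)·0.25/4 = 1.017500
θ = twist·z/height = 345°·0.25/4 = 21.5625° = 0.376337 rad
cos θ = 0.930017, sin θ = 0.367516 (intermediates below are computed at full precision and shown rounded to 5 d.p.)
v1: (-4.5,0.5) → rotate → (-4.36884,-1.18881) → ×s → (-4.44529,-1.20962) → (-4.45,-1.21)
v2: (-2.5,-4.5) → rotate → (-0.67122,-5.10387) → ×s → (-0.68297,-5.19319) → (-0.68,-5.19)
v3: (-1,-5) → rotate → (0.90756,-5.01760) → ×s → (0.92344,-5.10541) → (0.92,-5.11)
v4: (4.5,-1.5) → rotate → (4.73635,0.25880) → ×s → (4.81924,0.26332) → (4.82,0.26)
v5: (1.5,5) → rotate → (-0.44255,5.20136) → ×s → (-0.45030,5.29238) → (-0.45,5.29)
v6: (-2.5,5) → rotate → (-4.16262,3.73130) → ×s → (-4.23547,3.79659) → (-4.24,3.80)
v7: (-4.5,3.5) → rotate → (-5.47138,1.60124) → ×s → (-5.56713,1.62926) → (-5.57,1.63)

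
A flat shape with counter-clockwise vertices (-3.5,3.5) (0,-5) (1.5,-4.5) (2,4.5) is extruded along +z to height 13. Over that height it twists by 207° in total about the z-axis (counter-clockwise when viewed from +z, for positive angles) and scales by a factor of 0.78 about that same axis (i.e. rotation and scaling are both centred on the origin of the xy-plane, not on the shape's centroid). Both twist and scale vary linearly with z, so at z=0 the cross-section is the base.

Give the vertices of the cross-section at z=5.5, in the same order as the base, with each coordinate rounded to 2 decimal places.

Cross-section at z=5.5: (-3.31,-3.04) (4.53,-0.19) (4.14,1.19) (-4.00,1.98)

t = z/height = 5.5/13 = 0.423077
s = 1 + (scale-1)·z/height = 1 + (0.78-1)·5.5/13 = 0.906923
θ = twist·z/height = 207°·5.5/13 = 87.5769° = 1.528506 rad
cos θ = 0.042278, sin θ = 0.999106 (intermediates below are computed at full precision and shown rounded to 5 d.p.)
v1: (-3.5,3.5) → rotate → (-3.64484,-3.34890) → ×s → (-3.30559,-3.03719) → (-3.31,-3.04)
v2: (0,-5) → rotate → (4.99553,-0.21139) → ×s → (4.53056,-0.19171) → (4.53,-0.19)
v3: (1.5,-4.5) → rotate → (4.55939,1.30841) → ×s → (4.13502,1.18662) → (4.14,1.19)
v4: (2,4.5) → rotate → (-4.41142,2.18846) → ×s → (-4.00082,1.98477) → (-4.00,1.98)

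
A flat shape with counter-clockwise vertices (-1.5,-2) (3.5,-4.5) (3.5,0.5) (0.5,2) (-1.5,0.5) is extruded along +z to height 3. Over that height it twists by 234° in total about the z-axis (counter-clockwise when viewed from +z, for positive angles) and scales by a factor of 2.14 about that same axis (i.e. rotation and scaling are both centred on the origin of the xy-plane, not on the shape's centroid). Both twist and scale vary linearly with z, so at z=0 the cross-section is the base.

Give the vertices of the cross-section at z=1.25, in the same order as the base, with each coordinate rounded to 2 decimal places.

Cross-section at z=1.25: (3.21,-1.81) (5.91,5.98) (-1.41,5.02) (-3.02,0.35) (-0.44,-2.29)

t = z/height = 1.25/3 = 0.416667
s = 1 + (scale-1)·z/height = 1 + (2.14-1)·1.25/3 = 1.475000
θ = twist·z/height = 234°·1.25/3 = 97.5000° = 1.701696 rad
cos θ = -0.130526, sin θ = 0.991445 (intermediates below are computed at full precision and shown rounded to 5 d.p.)
v1: (-1.5,-2) → rotate → (2.17868,-1.22611) → ×s → (3.21355,-1.80852) → (3.21,-1.81)
v2: (3.5,-4.5) → rotate → (4.00466,4.05742) → ×s → (5.90687,5.98470) → (5.91,5.98)
v3: (3.5,0.5) → rotate → (-0.95256,3.40479) → ×s → (-1.40503,5.02207) → (-1.41,5.02)
v4: (0.5,2) → rotate → (-2.04815,0.23467) → ×s → (-3.02103,0.34614) → (-3.02,0.35)
v5: (-1.5,0.5) → rotate → (-0.29993,-1.55243) → ×s → (-0.44240,-2.28983) → (-0.44,-2.29)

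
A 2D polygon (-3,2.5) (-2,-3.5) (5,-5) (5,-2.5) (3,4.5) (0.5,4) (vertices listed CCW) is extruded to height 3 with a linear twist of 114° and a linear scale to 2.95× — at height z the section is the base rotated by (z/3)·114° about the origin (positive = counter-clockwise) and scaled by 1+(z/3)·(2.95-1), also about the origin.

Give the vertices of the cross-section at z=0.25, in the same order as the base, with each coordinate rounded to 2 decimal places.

t = z/height = 0.25/3 = 0.0833333
s = 1 + (scale-1)·z/height = 1 + (2.95-1)·0.25/3 = 1.162500
θ = twist·z/height = 114°·0.25/3 = 9.5000° = 0.165806 rad
cos θ = 0.986286, sin θ = 0.165048 (intermediates below are computed at full precision and shown rounded to 5 d.p.)
v1: (-3,2.5) → rotate → (-3.37148,1.97057) → ×s → (-3.91934,2.29079) → (-3.92,2.29)
v2: (-2,-3.5) → rotate → (-1.39490,-3.78209) → ×s → (-1.62158,-4.39669) → (-1.62,-4.40)
v3: (5,-5) → rotate → (5.75667,-4.10619) → ×s → (6.69212,-4.77345) → (6.69,-4.77)
v4: (5,-2.5) → rotate → (5.34405,-1.64048) → ×s → (6.21245,-1.90705) → (6.21,-1.91)
v5: (3,4.5) → rotate → (2.21614,4.93343) → ×s → (2.57627,5.73511) → (2.58,5.74)
v6: (0.5,4) → rotate → (-0.16705,4.02767) → ×s → (-0.19419,4.68216) → (-0.19,4.68)

Cross-section at z=0.25: (-3.92,2.29) (-1.62,-4.40) (6.69,-4.77) (6.21,-1.91) (2.58,5.74) (-0.19,4.68)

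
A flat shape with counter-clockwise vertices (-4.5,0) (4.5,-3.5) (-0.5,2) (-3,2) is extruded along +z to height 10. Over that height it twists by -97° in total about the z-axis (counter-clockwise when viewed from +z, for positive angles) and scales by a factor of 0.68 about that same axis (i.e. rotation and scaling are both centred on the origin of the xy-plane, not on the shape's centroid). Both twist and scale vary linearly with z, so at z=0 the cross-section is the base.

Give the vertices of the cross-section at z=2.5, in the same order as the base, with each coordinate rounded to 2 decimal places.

t = z/height = 2.5/10 = 0.25
s = 1 + (scale-1)·z/height = 1 + (0.68-1)·2.5/10 = 0.920000
θ = twist·z/height = -97°·2.5/10 = -24.2500° = -0.423242 rad
cos θ = 0.911762, sin θ = -0.410719 (intermediates below are computed at full precision and shown rounded to 5 d.p.)
v1: (-4.5,0) → rotate → (-4.10293,1.84823) → ×s → (-3.77469,1.70038) → (-3.77,1.70)
v2: (4.5,-3.5) → rotate → (2.66541,-5.03940) → ×s → (2.45218,-4.63625) → (2.45,-4.64)
v3: (-0.5,2) → rotate → (0.36556,2.02888) → ×s → (0.33631,1.86657) → (0.34,1.87)
v4: (-3,2) → rotate → (-1.91385,3.05568) → ×s → (-1.76074,2.81123) → (-1.76,2.81)

Cross-section at z=2.5: (-3.77,1.70) (2.45,-4.64) (0.34,1.87) (-1.76,2.81)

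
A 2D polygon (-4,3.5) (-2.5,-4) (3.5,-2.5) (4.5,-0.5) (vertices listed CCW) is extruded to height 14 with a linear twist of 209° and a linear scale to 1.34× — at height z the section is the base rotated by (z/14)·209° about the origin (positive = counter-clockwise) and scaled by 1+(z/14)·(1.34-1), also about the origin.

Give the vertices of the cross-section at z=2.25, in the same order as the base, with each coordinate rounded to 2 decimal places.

Cross-section at z=2.25: (-5.56,0.74) (0.14,-4.97) (4.53,-0.15) (4.25,2.19)

t = z/height = 2.25/14 = 0.160714
s = 1 + (scale-1)·z/height = 1 + (1.34-1)·2.25/14 = 1.054643
θ = twist·z/height = 209°·2.25/14 = 33.5893° = 0.586244 rad
cos θ = 0.833025, sin θ = 0.553236 (intermediates below are computed at full precision and shown rounded to 5 d.p.)
v1: (-4,3.5) → rotate → (-5.26842,0.70264) → ×s → (-5.55631,0.74104) → (-5.56,0.74)
v2: (-2.5,-4) → rotate → (0.13038,-4.71519) → ×s → (0.13751,-4.97284) → (0.14,-4.97)
v3: (3.5,-2.5) → rotate → (4.29868,-0.14624) → ×s → (4.53357,-0.15423) → (4.53,-0.15)
v4: (4.5,-0.5) → rotate → (4.02523,2.07305) → ×s → (4.24518,2.18633) → (4.25,2.19)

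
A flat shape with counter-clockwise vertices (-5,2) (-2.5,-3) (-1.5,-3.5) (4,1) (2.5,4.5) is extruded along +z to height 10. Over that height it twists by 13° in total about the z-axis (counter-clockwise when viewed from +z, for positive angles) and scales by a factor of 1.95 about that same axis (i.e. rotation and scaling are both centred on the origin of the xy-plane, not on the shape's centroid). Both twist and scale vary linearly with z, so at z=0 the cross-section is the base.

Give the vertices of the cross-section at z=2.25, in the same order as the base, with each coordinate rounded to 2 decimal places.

t = z/height = 2.25/10 = 0.225
s = 1 + (scale-1)·z/height = 1 + (1.95-1)·2.25/10 = 1.213750
θ = twist·z/height = 13°·2.25/10 = 2.9250° = 0.051051 rad
cos θ = 0.998697, sin θ = 0.051029 (intermediates below are computed at full precision and shown rounded to 5 d.p.)
v1: (-5,2) → rotate → (-5.09554,1.74225) → ×s → (-6.18472,2.11466) → (-6.18,2.11)
v2: (-2.5,-3) → rotate → (-2.34366,-3.12366) → ×s → (-2.84461,-3.79135) → (-2.84,-3.79)
v3: (-1.5,-3.5) → rotate → (-1.31945,-3.57198) → ×s → (-1.60148,-4.33549) → (-1.60,-4.34)
v4: (4,1) → rotate → (3.94376,1.20281) → ×s → (4.78674,1.45991) → (4.79,1.46)
v5: (2.5,4.5) → rotate → (2.26711,4.62171) → ×s → (2.75171,5.60960) → (2.75,5.61)

Cross-section at z=2.25: (-6.18,2.11) (-2.84,-3.79) (-1.60,-4.34) (4.79,1.46) (2.75,5.61)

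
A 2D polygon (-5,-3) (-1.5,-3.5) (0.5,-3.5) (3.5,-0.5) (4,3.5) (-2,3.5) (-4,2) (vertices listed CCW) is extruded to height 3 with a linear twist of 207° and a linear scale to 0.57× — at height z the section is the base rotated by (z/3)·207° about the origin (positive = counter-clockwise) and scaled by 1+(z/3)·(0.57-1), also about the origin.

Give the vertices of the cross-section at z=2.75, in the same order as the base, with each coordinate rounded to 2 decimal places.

Cross-section at z=2.75: (2.68,2.30) (0.54,2.24) (-0.66,2.04) (-2.14,-0.06) (-2.03,-2.50) (1.55,-1.88) (2.59,-0.78)

t = z/height = 2.75/3 = 0.916667
s = 1 + (scale-1)·z/height = 1 + (0.57-1)·2.75/3 = 0.605833
θ = twist·z/height = 207°·2.75/3 = 189.7500° = 3.311762 rad
cos θ = -0.985556, sin θ = -0.169350 (intermediates below are computed at full precision and shown rounded to 5 d.p.)
v1: (-5,-3) → rotate → (4.41973,3.80342) → ×s → (2.67762,2.30424) → (2.68,2.30)
v2: (-1.5,-3.5) → rotate → (0.88561,3.70347) → ×s → (0.53653,2.24369) → (0.54,2.24)
v3: (0.5,-3.5) → rotate → (-1.08550,3.36477) → ×s → (-0.65763,2.03849) → (-0.66,2.04)
v4: (3.5,-0.5) → rotate → (-3.53412,-0.09995) → ×s → (-2.14109,-0.06055) → (-2.14,-0.06)
v5: (4,3.5) → rotate → (-3.34950,-4.12684) → ×s → (-2.02924,-2.50018) → (-2.03,-2.50)
v6: (-2,3.5) → rotate → (2.56384,-3.11075) → ×s → (1.55326,-1.88459) → (1.55,-1.88)
v7: (-4,2) → rotate → (4.28092,-1.29371) → ×s → (2.59353,-0.78378) → (2.59,-0.78)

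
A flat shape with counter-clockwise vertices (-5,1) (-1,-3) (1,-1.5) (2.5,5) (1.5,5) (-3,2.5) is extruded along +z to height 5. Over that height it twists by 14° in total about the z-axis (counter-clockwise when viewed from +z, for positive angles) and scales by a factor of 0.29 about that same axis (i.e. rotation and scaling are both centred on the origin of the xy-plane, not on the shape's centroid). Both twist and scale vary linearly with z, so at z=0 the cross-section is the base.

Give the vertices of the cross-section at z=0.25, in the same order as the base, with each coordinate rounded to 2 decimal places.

t = z/height = 0.25/5 = 0.05
s = 1 + (scale-1)·z/height = 1 + (0.29-1)·0.25/5 = 0.964500
θ = twist·z/height = 14°·0.25/5 = 0.7000° = 0.012217 rad
cos θ = 0.999925, sin θ = 0.012217 (intermediates below are computed at full precision and shown rounded to 5 d.p.)
v1: (-5,1) → rotate → (-5.01184,0.93884) → ×s → (-4.83392,0.90551) → (-4.83,0.91)
v2: (-1,-3) → rotate → (-0.96327,-3.01199) → ×s → (-0.92908,-2.90507) → (-0.93,-2.91)
v3: (1,-1.5) → rotate → (1.01825,-1.48767) → ×s → (0.98210,-1.43486) → (0.98,-1.43)
v4: (2.5,5) → rotate → (2.43873,5.03017) → ×s → (2.35215,4.85160) → (2.35,4.85)
v5: (1.5,5) → rotate → (1.43880,5.01795) → ×s → (1.38773,4.83982) → (1.39,4.84)
v6: (-3,2.5) → rotate → (-3.03032,2.46316) → ×s → (-2.92274,2.37572) → (-2.92,2.38)

Cross-section at z=0.25: (-4.83,0.91) (-0.93,-2.91) (0.98,-1.43) (2.35,4.85) (1.39,4.84) (-2.92,2.38)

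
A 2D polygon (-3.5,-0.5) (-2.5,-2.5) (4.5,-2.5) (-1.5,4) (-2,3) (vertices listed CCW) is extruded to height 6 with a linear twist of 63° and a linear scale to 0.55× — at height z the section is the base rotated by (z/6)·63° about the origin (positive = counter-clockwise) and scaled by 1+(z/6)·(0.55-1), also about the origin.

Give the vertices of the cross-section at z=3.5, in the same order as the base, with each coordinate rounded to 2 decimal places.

Cross-section at z=3.5: (-1.85,-1.84) (-0.37,-2.58) (3.76,0.51) (-2.65,1.70) (-2.51,0.89)

t = z/height = 3.5/6 = 0.583333
s = 1 + (scale-1)·z/height = 1 + (0.55-1)·3.5/6 = 0.737500
θ = twist·z/height = 63°·3.5/6 = 36.7500° = 0.641409 rad
cos θ = 0.801254, sin θ = 0.598325 (intermediates below are computed at full precision and shown rounded to 5 d.p.)
v1: (-3.5,-0.5) → rotate → (-2.50523,-2.49476) → ×s → (-1.84760,-1.83989) → (-1.85,-1.84)
v2: (-2.5,-2.5) → rotate → (-0.50732,-3.49895) → ×s → (-0.37415,-2.58047) → (-0.37,-2.58)
v3: (4.5,-2.5) → rotate → (5.10145,0.68933) → ×s → (3.76232,0.50838) → (3.76,0.51)
v4: (-1.5,4) → rotate → (-3.59518,2.30753) → ×s → (-2.65144,1.70180) → (-2.65,1.70)
v5: (-2,3) → rotate → (-3.39748,1.20711) → ×s → (-2.50564,0.89025) → (-2.51,0.89)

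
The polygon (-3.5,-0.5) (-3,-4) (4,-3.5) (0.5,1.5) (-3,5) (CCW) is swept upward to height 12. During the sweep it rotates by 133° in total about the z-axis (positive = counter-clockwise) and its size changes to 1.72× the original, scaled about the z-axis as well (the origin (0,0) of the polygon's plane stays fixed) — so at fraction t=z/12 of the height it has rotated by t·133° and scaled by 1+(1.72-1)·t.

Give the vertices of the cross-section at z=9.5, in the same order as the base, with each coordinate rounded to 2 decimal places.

t = z/height = 9.5/12 = 0.791667
s = 1 + (scale-1)·z/height = 1 + (1.72-1)·9.5/12 = 1.570000
θ = twist·z/height = 133°·9.5/12 = 105.2917° = 1.837686 rad
cos θ = -0.263733, sin θ = 0.964596 (intermediates below are computed at full precision and shown rounded to 5 d.p.)
v1: (-3.5,-0.5) → rotate → (1.40536,-3.24422) → ×s → (2.20642,-5.09342) → (2.21,-5.09)
v2: (-3,-4) → rotate → (4.64958,-1.83886) → ×s → (7.29984,-2.88700) → (7.30,-2.89)
v3: (4,-3.5) → rotate → (2.32115,4.78145) → ×s → (3.64421,7.50687) → (3.64,7.51)
v4: (0.5,1.5) → rotate → (-1.57876,0.08670) → ×s → (-2.47865,0.13612) → (-2.48,0.14)
v5: (-3,5) → rotate → (-4.03178,-4.21245) → ×s → (-6.32990,-6.61355) → (-6.33,-6.61)

Cross-section at z=9.5: (2.21,-5.09) (7.30,-2.89) (3.64,7.51) (-2.48,0.14) (-6.33,-6.61)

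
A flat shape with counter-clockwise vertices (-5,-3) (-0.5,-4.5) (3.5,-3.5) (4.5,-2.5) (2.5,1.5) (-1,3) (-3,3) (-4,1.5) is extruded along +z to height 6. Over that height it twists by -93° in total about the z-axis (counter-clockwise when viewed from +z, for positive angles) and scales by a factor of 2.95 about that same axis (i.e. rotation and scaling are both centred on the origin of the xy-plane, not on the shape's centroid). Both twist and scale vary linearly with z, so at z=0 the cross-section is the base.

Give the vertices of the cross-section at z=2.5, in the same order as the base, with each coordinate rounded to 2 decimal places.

t = z/height = 2.5/6 = 0.416667
s = 1 + (scale-1)·z/height = 1 + (2.95-1)·2.5/6 = 1.812500
θ = twist·z/height = -93°·2.5/6 = -38.7500° = -0.676315 rad
cos θ = 0.779884, sin θ = -0.625923 (intermediates below are computed at full precision and shown rounded to 5 d.p.)
v1: (-5,-3) → rotate → (-5.77719,0.78996) → ×s → (-10.47116,1.43181) → (-10.47,1.43)
v2: (-0.5,-4.5) → rotate → (-3.20660,-3.19652) → ×s → (-5.81196,-5.79369) → (-5.81,-5.79)
v3: (3.5,-3.5) → rotate → (0.53886,-4.92033) → ×s → (0.97669,-8.91809) → (0.98,-8.92)
v4: (4.5,-2.5) → rotate → (1.94467,-4.76637) → ×s → (3.52472,-8.63904) → (3.52,-8.64)
v5: (2.5,1.5) → rotate → (2.88860,-0.39498) → ×s → (5.23558,-0.71590) → (5.24,-0.72)
v6: (-1,3) → rotate → (1.09789,2.96558) → ×s → (1.98992,5.37511) → (1.99,5.38)
v7: (-3,3) → rotate → (-0.46188,4.21742) → ×s → (-0.83716,7.64408) → (-0.84,7.64)
v8: (-4,1.5) → rotate → (-2.18065,3.67352) → ×s → (-3.95243,6.65826) → (-3.95,6.66)

Cross-section at z=2.5: (-10.47,1.43) (-5.81,-5.79) (0.98,-8.92) (3.52,-8.64) (5.24,-0.72) (1.99,5.38) (-0.84,7.64) (-3.95,6.66)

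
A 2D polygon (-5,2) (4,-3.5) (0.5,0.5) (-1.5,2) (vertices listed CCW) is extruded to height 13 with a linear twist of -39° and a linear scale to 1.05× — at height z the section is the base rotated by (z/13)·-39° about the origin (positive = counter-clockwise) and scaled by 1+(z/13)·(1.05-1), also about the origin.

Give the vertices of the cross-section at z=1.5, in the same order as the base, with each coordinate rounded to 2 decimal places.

Cross-section at z=1.5: (-4.86,2.40) (3.73,-3.82) (0.54,0.46) (-1.35,2.12)

t = z/height = 1.5/13 = 0.115385
s = 1 + (scale-1)·z/height = 1 + (1.05-1)·1.5/13 = 1.005769
θ = twist·z/height = -39°·1.5/13 = -4.5000° = -0.078540 rad
cos θ = 0.996917, sin θ = -0.078459 (intermediates below are computed at full precision and shown rounded to 5 d.p.)
v1: (-5,2) → rotate → (-4.82767,2.38613) → ×s → (-4.85552,2.39990) → (-4.86,2.40)
v2: (4,-3.5) → rotate → (3.71306,-3.80305) → ×s → (3.73448,-3.82499) → (3.73,-3.82)
v3: (0.5,0.5) → rotate → (0.53769,0.45923) → ×s → (0.54079,0.46188) → (0.54,0.46)
v4: (-1.5,2) → rotate → (-1.33846,2.11152) → ×s → (-1.34618,2.12371) → (-1.35,2.12)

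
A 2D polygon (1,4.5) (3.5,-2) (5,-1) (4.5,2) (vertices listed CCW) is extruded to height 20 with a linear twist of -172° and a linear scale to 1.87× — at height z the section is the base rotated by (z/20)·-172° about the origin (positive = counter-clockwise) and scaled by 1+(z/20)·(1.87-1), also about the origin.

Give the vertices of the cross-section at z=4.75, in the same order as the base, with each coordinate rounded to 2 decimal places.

Cross-section at z=4.75: (4.46,3.32) (1.62,-4.59) (3.77,-4.86) (5.69,-1.73)

t = z/height = 4.75/20 = 0.2375
s = 1 + (scale-1)·z/height = 1 + (1.87-1)·4.75/20 = 1.206625
θ = twist·z/height = -172°·4.75/20 = -40.8500° = -0.712967 rad
cos θ = 0.756425, sin θ = -0.654081 (intermediates below are computed at full precision and shown rounded to 5 d.p.)
v1: (1,4.5) → rotate → (3.69979,2.74983) → ×s → (4.46426,3.31801) → (4.46,3.32)
v2: (3.5,-2) → rotate → (1.33932,-3.80213) → ×s → (1.61606,-4.58775) → (1.62,-4.59)
v3: (5,-1) → rotate → (3.12804,-4.02683) → ×s → (3.77437,-4.85887) → (3.77,-4.86)
v4: (4.5,2) → rotate → (4.71207,-1.43052) → ×s → (5.68570,-1.72610) → (5.69,-1.73)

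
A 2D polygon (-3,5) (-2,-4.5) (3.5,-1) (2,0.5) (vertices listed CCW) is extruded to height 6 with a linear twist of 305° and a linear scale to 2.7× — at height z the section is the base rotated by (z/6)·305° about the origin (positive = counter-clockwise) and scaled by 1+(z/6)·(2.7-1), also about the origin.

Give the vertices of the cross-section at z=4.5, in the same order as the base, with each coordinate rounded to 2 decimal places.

Cross-section at z=4.5: (13.05,-2.37) (-4.70,10.17) (-6.96,-4.49) (-2.14,-4.17)

t = z/height = 4.5/6 = 0.75
s = 1 + (scale-1)·z/height = 1 + (2.7-1)·4.5/6 = 2.275000
θ = twist·z/height = 305°·4.5/6 = 228.7500° = 3.992441 rad
cos θ = -0.659346, sin θ = -0.751840 (intermediates below are computed at full precision and shown rounded to 5 d.p.)
v1: (-3,5) → rotate → (5.73724,-1.04121) → ×s → (13.05221,-2.36875) → (13.05,-2.37)
v2: (-2,-4.5) → rotate → (-2.06459,4.47074) → ×s → (-4.69694,10.17092) → (-4.70,10.17)
v3: (3.5,-1) → rotate → (-3.05955,-1.97209) → ×s → (-6.96048,-4.48651) → (-6.96,-4.49)
v4: (2,0.5) → rotate → (-0.94277,-1.83335) → ×s → (-2.14481,-4.17088) → (-2.14,-4.17)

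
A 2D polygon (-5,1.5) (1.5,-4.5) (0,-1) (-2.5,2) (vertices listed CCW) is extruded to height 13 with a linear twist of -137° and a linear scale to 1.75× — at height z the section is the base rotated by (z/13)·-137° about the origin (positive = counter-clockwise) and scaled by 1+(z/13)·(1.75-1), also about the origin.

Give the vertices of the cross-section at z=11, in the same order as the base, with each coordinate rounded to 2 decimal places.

Cross-section at z=11: (5.78,6.28) (-7.69,1.01) (-1.47,0.71) (4.73,2.25)

t = z/height = 11/13 = 0.846154
s = 1 + (scale-1)·z/height = 1 + (1.75-1)·11/13 = 1.634615
θ = twist·z/height = -137°·11/13 = -115.9231° = -2.023239 rad
cos θ = -0.437164, sin θ = -0.899382 (intermediates below are computed at full precision and shown rounded to 5 d.p.)
v1: (-5,1.5) → rotate → (3.53489,3.84116) → ×s → (5.77819,6.27882) → (5.78,6.28)
v2: (1.5,-4.5) → rotate → (-4.70296,0.61817) → ×s → (-7.68754,1.01046) → (-7.69,1.01)
v3: (0,-1) → rotate → (-0.89938,0.43716) → ×s → (-1.47014,0.71460) → (-1.47,0.71)
v4: (-2.5,2) → rotate → (2.89167,1.37413) → ×s → (4.72677,2.24617) → (4.73,2.25)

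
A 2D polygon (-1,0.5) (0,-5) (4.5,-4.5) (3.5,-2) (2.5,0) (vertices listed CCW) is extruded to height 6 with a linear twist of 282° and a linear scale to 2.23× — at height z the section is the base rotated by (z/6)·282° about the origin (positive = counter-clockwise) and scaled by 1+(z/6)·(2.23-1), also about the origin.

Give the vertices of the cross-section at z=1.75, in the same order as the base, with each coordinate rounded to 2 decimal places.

Cross-section at z=1.75: (-0.86,-1.25) (6.73,-0.92) (6.88,5.23) (3.33,4.35) (0.46,3.37)

t = z/height = 1.75/6 = 0.291667
s = 1 + (scale-1)·z/height = 1 + (2.23-1)·1.75/6 = 1.358750
θ = twist·z/height = 282°·1.75/6 = 82.2500° = 1.435533 rad
cos θ = 0.134851, sin θ = 0.990866 (intermediates below are computed at full precision and shown rounded to 5 d.p.)
v1: (-1,0.5) → rotate → (-0.63028,-0.92344) → ×s → (-0.85640,-1.25472) → (-0.86,-1.25)
v2: (0,-5) → rotate → (4.95433,-0.67425) → ×s → (6.73170,-0.91614) → (6.73,-0.92)
v3: (4.5,-4.5) → rotate → (5.06573,3.85207) → ×s → (6.88305,5.23400) → (6.88,5.23)
v4: (3.5,-2) → rotate → (2.45371,3.19833) → ×s → (3.33398,4.34573) → (3.33,4.35)
v5: (2.5,0) → rotate → (0.33713,2.47716) → ×s → (0.45807,3.36585) → (0.46,3.37)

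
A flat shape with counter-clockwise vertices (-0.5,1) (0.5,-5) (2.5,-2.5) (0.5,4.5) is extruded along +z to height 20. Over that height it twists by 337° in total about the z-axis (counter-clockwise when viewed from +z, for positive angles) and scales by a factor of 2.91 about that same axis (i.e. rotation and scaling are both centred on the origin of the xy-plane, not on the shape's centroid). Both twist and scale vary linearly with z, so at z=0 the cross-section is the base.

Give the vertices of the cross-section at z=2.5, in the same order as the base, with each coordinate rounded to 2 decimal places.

Cross-section at z=2.5: (-1.29,0.50) (4.61,-4.18) (4.37,-0.22) (-3.28,4.55)

t = z/height = 2.5/20 = 0.125
s = 1 + (scale-1)·z/height = 1 + (2.91-1)·2.5/20 = 1.238750
θ = twist·z/height = 337°·2.5/20 = 42.1250° = 0.735220 rad
cos θ = 0.741683, sin θ = 0.670750 (intermediates below are computed at full precision and shown rounded to 5 d.p.)
v1: (-0.5,1) → rotate → (-1.04159,0.40631) → ×s → (-1.29027,0.50331) → (-1.29,0.50)
v2: (0.5,-5) → rotate → (3.72459,-3.37304) → ×s → (4.61384,-4.17835) → (4.61,-4.18)
v3: (2.5,-2.5) → rotate → (3.53108,-0.17733) → ×s → (4.37413,-0.21967) → (4.37,-0.22)
v4: (0.5,4.5) → rotate → (-2.64753,3.67295) → ×s → (-3.27963,4.54987) → (-3.28,4.55)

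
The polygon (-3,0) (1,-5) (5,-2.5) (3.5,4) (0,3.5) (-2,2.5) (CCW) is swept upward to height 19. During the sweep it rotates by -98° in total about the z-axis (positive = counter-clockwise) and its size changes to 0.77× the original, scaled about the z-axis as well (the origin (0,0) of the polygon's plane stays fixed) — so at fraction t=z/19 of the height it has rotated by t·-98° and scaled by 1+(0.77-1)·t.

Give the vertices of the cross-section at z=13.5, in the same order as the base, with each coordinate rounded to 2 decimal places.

t = z/height = 13.5/19 = 0.710526
s = 1 + (scale-1)·z/height = 1 + (0.77-1)·13.5/19 = 0.836579
θ = twist·z/height = -98°·13.5/19 = -69.6316° = -1.215300 rad
cos θ = 0.348055, sin θ = -0.937474 (intermediates below are computed at full precision and shown rounded to 5 d.p.)
v1: (-3,0) → rotate → (-1.04417,2.81242) → ×s → (-0.87353,2.35281) → (-0.87,2.35)
v2: (1,-5) → rotate → (-4.33931,-2.67775) → ×s → (-3.63018,-2.24015) → (-3.63,-2.24)
v3: (5,-2.5) → rotate → (-0.60341,-5.55751) → ×s → (-0.50480,-4.64929) → (-0.50,-4.65)
v4: (3.5,4) → rotate → (4.96809,-1.88894) → ×s → (4.15620,-1.58025) → (4.16,-1.58)
v5: (0,3.5) → rotate → (3.28116,1.21819) → ×s → (2.74495,1.01912) → (2.74,1.02)
v6: (-2,2.5) → rotate → (1.64757,2.74509) → ×s → (1.37833,2.29648) → (1.38,2.30)

Cross-section at z=13.5: (-0.87,2.35) (-3.63,-2.24) (-0.50,-4.65) (4.16,-1.58) (2.74,1.02) (1.38,2.30)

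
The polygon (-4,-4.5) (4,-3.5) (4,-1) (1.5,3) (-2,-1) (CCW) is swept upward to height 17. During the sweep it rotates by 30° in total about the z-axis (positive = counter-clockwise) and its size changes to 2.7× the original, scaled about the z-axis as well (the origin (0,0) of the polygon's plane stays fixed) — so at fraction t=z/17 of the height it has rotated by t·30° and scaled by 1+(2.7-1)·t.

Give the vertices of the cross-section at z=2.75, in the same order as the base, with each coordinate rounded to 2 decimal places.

Cross-section at z=2.75: (-4.60,-6.15) (5.46,-4.02) (5.19,-0.84) (1.58,3.97) (-2.43,-1.49)

t = z/height = 2.75/17 = 0.161765
s = 1 + (scale-1)·z/height = 1 + (2.7-1)·2.75/17 = 1.275000
θ = twist·z/height = 30°·2.75/17 = 4.8529° = 0.084700 rad
cos θ = 0.996415, sin θ = 0.084599 (intermediates below are computed at full precision and shown rounded to 5 d.p.)
v1: (-4,-4.5) → rotate → (-3.60497,-4.82226) → ×s → (-4.59633,-6.14838) → (-4.60,-6.15)
v2: (4,-3.5) → rotate → (4.28176,-3.14906) → ×s → (5.45924,-4.01505) → (5.46,-4.02)
v3: (4,-1) → rotate → (4.07026,-0.65802) → ×s → (5.18958,-0.83898) → (5.19,-0.84)
v4: (1.5,3) → rotate → (1.24083,3.11614) → ×s → (1.58205,3.97308) → (1.58,3.97)
v5: (-2,-1) → rotate → (-1.90823,-1.16561) → ×s → (-2.43300,-1.48616) → (-2.43,-1.49)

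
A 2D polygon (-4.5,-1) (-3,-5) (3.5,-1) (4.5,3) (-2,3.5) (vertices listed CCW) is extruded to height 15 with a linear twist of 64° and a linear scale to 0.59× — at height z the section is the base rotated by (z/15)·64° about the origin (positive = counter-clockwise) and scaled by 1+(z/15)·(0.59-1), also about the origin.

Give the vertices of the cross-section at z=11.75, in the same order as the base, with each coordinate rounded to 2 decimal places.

t = z/height = 11.75/15 = 0.783333
s = 1 + (scale-1)·z/height = 1 + (0.59-1)·11.75/15 = 0.678833
θ = twist·z/height = 64°·11.75/15 = 50.1333° = 0.874992 rad
cos θ = 0.641003, sin θ = 0.767538 (intermediates below are computed at full precision and shown rounded to 5 d.p.)
v1: (-4.5,-1) → rotate → (-2.11698,-4.09493) → ×s → (-1.43707,-2.77977) → (-1.44,-2.78)
v2: (-3,-5) → rotate → (1.91468,-5.50763) → ×s → (1.29975,-3.73876) → (1.30,-3.74)
v3: (3.5,-1) → rotate → (3.01105,2.04538) → ×s → (2.04400,1.38847) → (2.04,1.39)
v4: (4.5,3) → rotate → (0.58190,5.37693) → ×s → (0.39501,3.65004) → (0.40,3.65)
v5: (-2,3.5) → rotate → (-3.96839,0.70843) → ×s → (-2.69388,0.48091) → (-2.69,0.48)

Cross-section at z=11.75: (-1.44,-2.78) (1.30,-3.74) (2.04,1.39) (0.40,3.65) (-2.69,0.48)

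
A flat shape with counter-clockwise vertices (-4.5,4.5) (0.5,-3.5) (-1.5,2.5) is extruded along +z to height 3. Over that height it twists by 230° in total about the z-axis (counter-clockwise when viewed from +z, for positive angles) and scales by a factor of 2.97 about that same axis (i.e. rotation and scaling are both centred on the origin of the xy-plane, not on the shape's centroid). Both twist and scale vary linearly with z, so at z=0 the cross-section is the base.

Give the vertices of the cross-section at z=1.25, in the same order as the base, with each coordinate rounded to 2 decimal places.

t = z/height = 1.25/3 = 0.416667
s = 1 + (scale-1)·z/height = 1 + (2.97-1)·1.25/3 = 1.820833
θ = twist·z/height = 230°·1.25/3 = 95.8333° = 1.672607 rad
cos θ = -0.101635, sin θ = 0.994822 (intermediates below are computed at full precision and shown rounded to 5 d.p.)
v1: (-4.5,4.5) → rotate → (-4.01934,-4.93406) → ×s → (-7.31855,-8.98409) → (-7.32,-8.98)
v2: (0.5,-3.5) → rotate → (3.43106,0.85313) → ×s → (6.24739,1.55341) → (6.25,1.55)
v3: (-1.5,2.5) → rotate → (-2.33460,-1.74632) → ×s → (-4.25092,-3.17976) → (-4.25,-3.18)

Cross-section at z=1.25: (-7.32,-8.98) (6.25,1.55) (-4.25,-3.18)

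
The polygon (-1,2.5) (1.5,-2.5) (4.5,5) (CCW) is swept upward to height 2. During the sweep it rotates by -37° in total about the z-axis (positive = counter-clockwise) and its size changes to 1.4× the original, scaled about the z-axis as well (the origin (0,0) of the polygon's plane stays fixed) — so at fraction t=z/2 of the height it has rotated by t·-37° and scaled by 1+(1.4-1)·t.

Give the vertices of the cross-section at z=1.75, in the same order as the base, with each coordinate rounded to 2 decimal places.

t = z/height = 1.75/2 = 0.875
s = 1 + (scale-1)·z/height = 1 + (1.4-1)·1.75/2 = 1.350000
θ = twist·z/height = -37°·1.75/2 = -32.3750° = -0.565050 rad
cos θ = 0.844562, sin θ = -0.535458 (intermediates below are computed at full precision and shown rounded to 5 d.p.)
v1: (-1,2.5) → rotate → (0.49408,2.64686) → ×s → (0.66701,3.57326) → (0.67,3.57)
v2: (1.5,-2.5) → rotate → (-0.07180,-2.91459) → ×s → (-0.09693,-3.93470) → (-0.10,-3.93)
v3: (4.5,5) → rotate → (6.47782,1.81325) → ×s → (8.74506,2.44788) → (8.75,2.45)

Cross-section at z=1.75: (0.67,3.57) (-0.10,-3.93) (8.75,2.45)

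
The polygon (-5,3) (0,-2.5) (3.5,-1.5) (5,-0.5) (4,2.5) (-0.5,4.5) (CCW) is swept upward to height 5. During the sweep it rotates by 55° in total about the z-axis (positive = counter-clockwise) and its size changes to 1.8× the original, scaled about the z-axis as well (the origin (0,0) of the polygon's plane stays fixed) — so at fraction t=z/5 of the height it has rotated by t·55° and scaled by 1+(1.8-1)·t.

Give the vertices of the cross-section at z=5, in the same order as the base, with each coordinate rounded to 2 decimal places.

Cross-section at z=5: (-9.59,-4.28) (3.69,-2.58) (5.83,3.61) (5.90,6.86) (0.44,8.48) (-7.15,3.91)

t = z/height = 5/5 = 1
s = 1 + (scale-1)·z/height = 1 + (1.8-1)·5/5 = 1.800000
θ = twist·z/height = 55°·5/5 = 55.0000° = 0.959931 rad
cos θ = 0.573576, sin θ = 0.819152 (intermediates below are computed at full precision and shown rounded to 5 d.p.)
v1: (-5,3) → rotate → (-5.32534,-2.37503) → ×s → (-9.58561,-4.27506) → (-9.59,-4.28)
v2: (0,-2.5) → rotate → (2.04788,-1.43394) → ×s → (3.68618,-2.58109) → (3.69,-2.58)
v3: (3.5,-1.5) → rotate → (3.23625,2.00667) → ×s → (5.82524,3.61200) → (5.83,3.61)
v4: (5,-0.5) → rotate → (3.27746,3.80897) → ×s → (5.89942,6.85615) → (5.90,6.86)
v5: (4,2.5) → rotate → (0.24643,4.71055) → ×s → (0.44357,8.47899) → (0.44,8.48)
v6: (-0.5,4.5) → rotate → (-3.97297,2.17152) → ×s → (-7.15135,3.90873) → (-7.15,3.91)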